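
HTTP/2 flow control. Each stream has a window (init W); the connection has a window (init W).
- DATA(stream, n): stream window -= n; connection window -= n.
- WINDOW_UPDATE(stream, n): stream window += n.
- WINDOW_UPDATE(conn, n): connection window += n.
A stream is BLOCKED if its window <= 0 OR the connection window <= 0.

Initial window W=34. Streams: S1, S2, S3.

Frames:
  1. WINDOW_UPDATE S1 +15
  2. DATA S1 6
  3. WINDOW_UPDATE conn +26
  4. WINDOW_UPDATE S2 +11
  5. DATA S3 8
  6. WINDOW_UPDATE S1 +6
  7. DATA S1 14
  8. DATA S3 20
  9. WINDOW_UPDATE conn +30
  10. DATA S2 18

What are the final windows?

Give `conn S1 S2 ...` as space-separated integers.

Answer: 24 35 27 6

Derivation:
Op 1: conn=34 S1=49 S2=34 S3=34 blocked=[]
Op 2: conn=28 S1=43 S2=34 S3=34 blocked=[]
Op 3: conn=54 S1=43 S2=34 S3=34 blocked=[]
Op 4: conn=54 S1=43 S2=45 S3=34 blocked=[]
Op 5: conn=46 S1=43 S2=45 S3=26 blocked=[]
Op 6: conn=46 S1=49 S2=45 S3=26 blocked=[]
Op 7: conn=32 S1=35 S2=45 S3=26 blocked=[]
Op 8: conn=12 S1=35 S2=45 S3=6 blocked=[]
Op 9: conn=42 S1=35 S2=45 S3=6 blocked=[]
Op 10: conn=24 S1=35 S2=27 S3=6 blocked=[]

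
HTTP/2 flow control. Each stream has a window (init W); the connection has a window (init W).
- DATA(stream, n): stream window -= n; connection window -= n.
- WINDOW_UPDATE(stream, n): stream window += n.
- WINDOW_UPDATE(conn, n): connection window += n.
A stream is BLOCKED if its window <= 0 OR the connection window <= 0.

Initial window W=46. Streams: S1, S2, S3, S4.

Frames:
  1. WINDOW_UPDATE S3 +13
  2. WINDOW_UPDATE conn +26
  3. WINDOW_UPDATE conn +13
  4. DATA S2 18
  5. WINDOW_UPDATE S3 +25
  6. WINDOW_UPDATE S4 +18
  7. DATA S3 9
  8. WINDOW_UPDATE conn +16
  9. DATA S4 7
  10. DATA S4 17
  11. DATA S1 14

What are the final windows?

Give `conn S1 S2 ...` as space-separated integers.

Answer: 36 32 28 75 40

Derivation:
Op 1: conn=46 S1=46 S2=46 S3=59 S4=46 blocked=[]
Op 2: conn=72 S1=46 S2=46 S3=59 S4=46 blocked=[]
Op 3: conn=85 S1=46 S2=46 S3=59 S4=46 blocked=[]
Op 4: conn=67 S1=46 S2=28 S3=59 S4=46 blocked=[]
Op 5: conn=67 S1=46 S2=28 S3=84 S4=46 blocked=[]
Op 6: conn=67 S1=46 S2=28 S3=84 S4=64 blocked=[]
Op 7: conn=58 S1=46 S2=28 S3=75 S4=64 blocked=[]
Op 8: conn=74 S1=46 S2=28 S3=75 S4=64 blocked=[]
Op 9: conn=67 S1=46 S2=28 S3=75 S4=57 blocked=[]
Op 10: conn=50 S1=46 S2=28 S3=75 S4=40 blocked=[]
Op 11: conn=36 S1=32 S2=28 S3=75 S4=40 blocked=[]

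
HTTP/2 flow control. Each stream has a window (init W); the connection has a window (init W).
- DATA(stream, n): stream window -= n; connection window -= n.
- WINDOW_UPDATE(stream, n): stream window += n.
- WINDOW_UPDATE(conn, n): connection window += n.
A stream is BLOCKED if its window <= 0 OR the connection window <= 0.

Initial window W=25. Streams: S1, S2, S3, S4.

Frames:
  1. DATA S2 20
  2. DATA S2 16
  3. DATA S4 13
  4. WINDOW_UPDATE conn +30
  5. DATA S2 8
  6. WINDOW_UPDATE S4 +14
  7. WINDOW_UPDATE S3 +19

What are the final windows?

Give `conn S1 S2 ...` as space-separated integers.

Answer: -2 25 -19 44 26

Derivation:
Op 1: conn=5 S1=25 S2=5 S3=25 S4=25 blocked=[]
Op 2: conn=-11 S1=25 S2=-11 S3=25 S4=25 blocked=[1, 2, 3, 4]
Op 3: conn=-24 S1=25 S2=-11 S3=25 S4=12 blocked=[1, 2, 3, 4]
Op 4: conn=6 S1=25 S2=-11 S3=25 S4=12 blocked=[2]
Op 5: conn=-2 S1=25 S2=-19 S3=25 S4=12 blocked=[1, 2, 3, 4]
Op 6: conn=-2 S1=25 S2=-19 S3=25 S4=26 blocked=[1, 2, 3, 4]
Op 7: conn=-2 S1=25 S2=-19 S3=44 S4=26 blocked=[1, 2, 3, 4]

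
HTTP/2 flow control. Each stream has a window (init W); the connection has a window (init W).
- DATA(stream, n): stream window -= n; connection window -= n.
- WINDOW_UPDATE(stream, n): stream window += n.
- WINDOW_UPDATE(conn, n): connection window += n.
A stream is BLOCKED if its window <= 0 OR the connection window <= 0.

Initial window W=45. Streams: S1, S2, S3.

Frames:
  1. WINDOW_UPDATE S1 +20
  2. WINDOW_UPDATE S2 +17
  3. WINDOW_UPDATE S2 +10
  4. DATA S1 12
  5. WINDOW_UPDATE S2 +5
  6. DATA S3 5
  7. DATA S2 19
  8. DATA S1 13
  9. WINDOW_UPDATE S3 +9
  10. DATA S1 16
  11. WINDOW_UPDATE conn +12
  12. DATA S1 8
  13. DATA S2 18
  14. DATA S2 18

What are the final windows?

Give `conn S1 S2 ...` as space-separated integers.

Op 1: conn=45 S1=65 S2=45 S3=45 blocked=[]
Op 2: conn=45 S1=65 S2=62 S3=45 blocked=[]
Op 3: conn=45 S1=65 S2=72 S3=45 blocked=[]
Op 4: conn=33 S1=53 S2=72 S3=45 blocked=[]
Op 5: conn=33 S1=53 S2=77 S3=45 blocked=[]
Op 6: conn=28 S1=53 S2=77 S3=40 blocked=[]
Op 7: conn=9 S1=53 S2=58 S3=40 blocked=[]
Op 8: conn=-4 S1=40 S2=58 S3=40 blocked=[1, 2, 3]
Op 9: conn=-4 S1=40 S2=58 S3=49 blocked=[1, 2, 3]
Op 10: conn=-20 S1=24 S2=58 S3=49 blocked=[1, 2, 3]
Op 11: conn=-8 S1=24 S2=58 S3=49 blocked=[1, 2, 3]
Op 12: conn=-16 S1=16 S2=58 S3=49 blocked=[1, 2, 3]
Op 13: conn=-34 S1=16 S2=40 S3=49 blocked=[1, 2, 3]
Op 14: conn=-52 S1=16 S2=22 S3=49 blocked=[1, 2, 3]

Answer: -52 16 22 49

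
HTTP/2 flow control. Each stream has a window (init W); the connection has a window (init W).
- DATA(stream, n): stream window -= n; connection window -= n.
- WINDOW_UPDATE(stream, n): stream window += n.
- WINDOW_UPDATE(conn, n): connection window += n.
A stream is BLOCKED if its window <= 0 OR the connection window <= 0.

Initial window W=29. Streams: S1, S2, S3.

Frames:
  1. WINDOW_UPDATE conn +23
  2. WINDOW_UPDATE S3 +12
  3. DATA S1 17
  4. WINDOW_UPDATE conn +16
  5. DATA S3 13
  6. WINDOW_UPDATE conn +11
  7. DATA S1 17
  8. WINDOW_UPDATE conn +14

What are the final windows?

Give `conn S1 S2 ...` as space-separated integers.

Answer: 46 -5 29 28

Derivation:
Op 1: conn=52 S1=29 S2=29 S3=29 blocked=[]
Op 2: conn=52 S1=29 S2=29 S3=41 blocked=[]
Op 3: conn=35 S1=12 S2=29 S3=41 blocked=[]
Op 4: conn=51 S1=12 S2=29 S3=41 blocked=[]
Op 5: conn=38 S1=12 S2=29 S3=28 blocked=[]
Op 6: conn=49 S1=12 S2=29 S3=28 blocked=[]
Op 7: conn=32 S1=-5 S2=29 S3=28 blocked=[1]
Op 8: conn=46 S1=-5 S2=29 S3=28 blocked=[1]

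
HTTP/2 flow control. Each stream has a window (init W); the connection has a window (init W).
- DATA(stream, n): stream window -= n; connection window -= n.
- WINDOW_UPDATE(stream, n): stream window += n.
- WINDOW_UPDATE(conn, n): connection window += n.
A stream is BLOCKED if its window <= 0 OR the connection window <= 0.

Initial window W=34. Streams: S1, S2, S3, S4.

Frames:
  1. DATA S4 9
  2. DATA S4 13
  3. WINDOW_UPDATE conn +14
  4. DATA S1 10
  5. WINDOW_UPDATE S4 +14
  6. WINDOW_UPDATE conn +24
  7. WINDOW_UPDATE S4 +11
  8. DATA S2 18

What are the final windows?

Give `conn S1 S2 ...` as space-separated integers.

Answer: 22 24 16 34 37

Derivation:
Op 1: conn=25 S1=34 S2=34 S3=34 S4=25 blocked=[]
Op 2: conn=12 S1=34 S2=34 S3=34 S4=12 blocked=[]
Op 3: conn=26 S1=34 S2=34 S3=34 S4=12 blocked=[]
Op 4: conn=16 S1=24 S2=34 S3=34 S4=12 blocked=[]
Op 5: conn=16 S1=24 S2=34 S3=34 S4=26 blocked=[]
Op 6: conn=40 S1=24 S2=34 S3=34 S4=26 blocked=[]
Op 7: conn=40 S1=24 S2=34 S3=34 S4=37 blocked=[]
Op 8: conn=22 S1=24 S2=16 S3=34 S4=37 blocked=[]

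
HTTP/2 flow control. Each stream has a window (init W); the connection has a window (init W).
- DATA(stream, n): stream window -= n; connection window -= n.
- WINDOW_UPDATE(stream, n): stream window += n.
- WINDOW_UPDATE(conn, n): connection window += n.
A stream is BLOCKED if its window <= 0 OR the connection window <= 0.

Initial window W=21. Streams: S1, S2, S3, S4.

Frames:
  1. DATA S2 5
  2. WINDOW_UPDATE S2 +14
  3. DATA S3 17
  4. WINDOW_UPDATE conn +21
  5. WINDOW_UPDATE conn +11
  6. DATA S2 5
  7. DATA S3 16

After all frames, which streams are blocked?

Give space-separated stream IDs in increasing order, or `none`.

Op 1: conn=16 S1=21 S2=16 S3=21 S4=21 blocked=[]
Op 2: conn=16 S1=21 S2=30 S3=21 S4=21 blocked=[]
Op 3: conn=-1 S1=21 S2=30 S3=4 S4=21 blocked=[1, 2, 3, 4]
Op 4: conn=20 S1=21 S2=30 S3=4 S4=21 blocked=[]
Op 5: conn=31 S1=21 S2=30 S3=4 S4=21 blocked=[]
Op 6: conn=26 S1=21 S2=25 S3=4 S4=21 blocked=[]
Op 7: conn=10 S1=21 S2=25 S3=-12 S4=21 blocked=[3]

Answer: S3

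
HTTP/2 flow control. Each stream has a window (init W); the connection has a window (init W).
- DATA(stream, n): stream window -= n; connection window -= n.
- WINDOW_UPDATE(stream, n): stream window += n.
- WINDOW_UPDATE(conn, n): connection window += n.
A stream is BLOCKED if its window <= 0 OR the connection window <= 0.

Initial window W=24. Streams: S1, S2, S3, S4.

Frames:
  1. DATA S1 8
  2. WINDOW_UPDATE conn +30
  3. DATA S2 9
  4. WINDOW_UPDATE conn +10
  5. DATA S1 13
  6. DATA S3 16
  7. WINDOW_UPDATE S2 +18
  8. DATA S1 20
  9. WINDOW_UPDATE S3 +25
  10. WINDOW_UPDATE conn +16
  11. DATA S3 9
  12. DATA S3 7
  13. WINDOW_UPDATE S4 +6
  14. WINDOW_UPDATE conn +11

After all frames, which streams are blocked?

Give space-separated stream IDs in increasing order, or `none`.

Op 1: conn=16 S1=16 S2=24 S3=24 S4=24 blocked=[]
Op 2: conn=46 S1=16 S2=24 S3=24 S4=24 blocked=[]
Op 3: conn=37 S1=16 S2=15 S3=24 S4=24 blocked=[]
Op 4: conn=47 S1=16 S2=15 S3=24 S4=24 blocked=[]
Op 5: conn=34 S1=3 S2=15 S3=24 S4=24 blocked=[]
Op 6: conn=18 S1=3 S2=15 S3=8 S4=24 blocked=[]
Op 7: conn=18 S1=3 S2=33 S3=8 S4=24 blocked=[]
Op 8: conn=-2 S1=-17 S2=33 S3=8 S4=24 blocked=[1, 2, 3, 4]
Op 9: conn=-2 S1=-17 S2=33 S3=33 S4=24 blocked=[1, 2, 3, 4]
Op 10: conn=14 S1=-17 S2=33 S3=33 S4=24 blocked=[1]
Op 11: conn=5 S1=-17 S2=33 S3=24 S4=24 blocked=[1]
Op 12: conn=-2 S1=-17 S2=33 S3=17 S4=24 blocked=[1, 2, 3, 4]
Op 13: conn=-2 S1=-17 S2=33 S3=17 S4=30 blocked=[1, 2, 3, 4]
Op 14: conn=9 S1=-17 S2=33 S3=17 S4=30 blocked=[1]

Answer: S1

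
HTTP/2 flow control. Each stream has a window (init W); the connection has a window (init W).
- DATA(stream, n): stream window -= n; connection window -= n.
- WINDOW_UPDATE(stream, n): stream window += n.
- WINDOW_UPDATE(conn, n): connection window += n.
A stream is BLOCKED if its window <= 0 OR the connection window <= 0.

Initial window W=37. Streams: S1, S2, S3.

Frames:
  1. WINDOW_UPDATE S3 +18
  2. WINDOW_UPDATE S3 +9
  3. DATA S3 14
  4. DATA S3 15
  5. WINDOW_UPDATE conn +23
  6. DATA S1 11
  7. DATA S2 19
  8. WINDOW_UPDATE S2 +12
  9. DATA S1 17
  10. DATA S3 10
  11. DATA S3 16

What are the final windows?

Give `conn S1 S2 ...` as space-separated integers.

Answer: -42 9 30 9

Derivation:
Op 1: conn=37 S1=37 S2=37 S3=55 blocked=[]
Op 2: conn=37 S1=37 S2=37 S3=64 blocked=[]
Op 3: conn=23 S1=37 S2=37 S3=50 blocked=[]
Op 4: conn=8 S1=37 S2=37 S3=35 blocked=[]
Op 5: conn=31 S1=37 S2=37 S3=35 blocked=[]
Op 6: conn=20 S1=26 S2=37 S3=35 blocked=[]
Op 7: conn=1 S1=26 S2=18 S3=35 blocked=[]
Op 8: conn=1 S1=26 S2=30 S3=35 blocked=[]
Op 9: conn=-16 S1=9 S2=30 S3=35 blocked=[1, 2, 3]
Op 10: conn=-26 S1=9 S2=30 S3=25 blocked=[1, 2, 3]
Op 11: conn=-42 S1=9 S2=30 S3=9 blocked=[1, 2, 3]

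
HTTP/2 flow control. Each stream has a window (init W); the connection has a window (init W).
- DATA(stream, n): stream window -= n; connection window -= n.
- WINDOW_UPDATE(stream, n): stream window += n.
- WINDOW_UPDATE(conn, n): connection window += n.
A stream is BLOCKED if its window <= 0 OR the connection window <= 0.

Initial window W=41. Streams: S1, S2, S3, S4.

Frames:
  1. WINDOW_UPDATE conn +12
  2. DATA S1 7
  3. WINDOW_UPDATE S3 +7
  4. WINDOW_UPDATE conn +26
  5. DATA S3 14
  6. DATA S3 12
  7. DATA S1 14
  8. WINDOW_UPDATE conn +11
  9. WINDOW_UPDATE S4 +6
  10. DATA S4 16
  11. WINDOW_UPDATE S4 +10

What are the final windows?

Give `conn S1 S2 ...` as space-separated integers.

Op 1: conn=53 S1=41 S2=41 S3=41 S4=41 blocked=[]
Op 2: conn=46 S1=34 S2=41 S3=41 S4=41 blocked=[]
Op 3: conn=46 S1=34 S2=41 S3=48 S4=41 blocked=[]
Op 4: conn=72 S1=34 S2=41 S3=48 S4=41 blocked=[]
Op 5: conn=58 S1=34 S2=41 S3=34 S4=41 blocked=[]
Op 6: conn=46 S1=34 S2=41 S3=22 S4=41 blocked=[]
Op 7: conn=32 S1=20 S2=41 S3=22 S4=41 blocked=[]
Op 8: conn=43 S1=20 S2=41 S3=22 S4=41 blocked=[]
Op 9: conn=43 S1=20 S2=41 S3=22 S4=47 blocked=[]
Op 10: conn=27 S1=20 S2=41 S3=22 S4=31 blocked=[]
Op 11: conn=27 S1=20 S2=41 S3=22 S4=41 blocked=[]

Answer: 27 20 41 22 41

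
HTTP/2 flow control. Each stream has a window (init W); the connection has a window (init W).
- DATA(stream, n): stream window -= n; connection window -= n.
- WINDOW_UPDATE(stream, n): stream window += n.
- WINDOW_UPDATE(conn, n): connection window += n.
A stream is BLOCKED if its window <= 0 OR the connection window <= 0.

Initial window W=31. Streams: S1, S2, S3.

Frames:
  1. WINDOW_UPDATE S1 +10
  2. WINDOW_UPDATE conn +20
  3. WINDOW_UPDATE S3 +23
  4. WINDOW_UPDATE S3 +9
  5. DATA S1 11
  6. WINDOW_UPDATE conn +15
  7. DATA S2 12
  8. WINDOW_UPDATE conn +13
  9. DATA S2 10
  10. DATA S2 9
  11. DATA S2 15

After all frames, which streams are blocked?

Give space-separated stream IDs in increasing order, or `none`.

Op 1: conn=31 S1=41 S2=31 S3=31 blocked=[]
Op 2: conn=51 S1=41 S2=31 S3=31 blocked=[]
Op 3: conn=51 S1=41 S2=31 S3=54 blocked=[]
Op 4: conn=51 S1=41 S2=31 S3=63 blocked=[]
Op 5: conn=40 S1=30 S2=31 S3=63 blocked=[]
Op 6: conn=55 S1=30 S2=31 S3=63 blocked=[]
Op 7: conn=43 S1=30 S2=19 S3=63 blocked=[]
Op 8: conn=56 S1=30 S2=19 S3=63 blocked=[]
Op 9: conn=46 S1=30 S2=9 S3=63 blocked=[]
Op 10: conn=37 S1=30 S2=0 S3=63 blocked=[2]
Op 11: conn=22 S1=30 S2=-15 S3=63 blocked=[2]

Answer: S2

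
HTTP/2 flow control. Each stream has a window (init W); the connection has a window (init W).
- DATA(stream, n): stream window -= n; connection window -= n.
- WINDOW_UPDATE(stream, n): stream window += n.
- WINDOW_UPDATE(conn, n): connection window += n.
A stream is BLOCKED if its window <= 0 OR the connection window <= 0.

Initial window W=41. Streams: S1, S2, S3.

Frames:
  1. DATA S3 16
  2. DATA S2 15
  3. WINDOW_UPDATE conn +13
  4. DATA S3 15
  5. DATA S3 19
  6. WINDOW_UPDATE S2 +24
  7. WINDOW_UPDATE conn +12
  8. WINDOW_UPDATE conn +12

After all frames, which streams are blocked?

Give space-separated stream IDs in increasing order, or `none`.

Answer: S3

Derivation:
Op 1: conn=25 S1=41 S2=41 S3=25 blocked=[]
Op 2: conn=10 S1=41 S2=26 S3=25 blocked=[]
Op 3: conn=23 S1=41 S2=26 S3=25 blocked=[]
Op 4: conn=8 S1=41 S2=26 S3=10 blocked=[]
Op 5: conn=-11 S1=41 S2=26 S3=-9 blocked=[1, 2, 3]
Op 6: conn=-11 S1=41 S2=50 S3=-9 blocked=[1, 2, 3]
Op 7: conn=1 S1=41 S2=50 S3=-9 blocked=[3]
Op 8: conn=13 S1=41 S2=50 S3=-9 blocked=[3]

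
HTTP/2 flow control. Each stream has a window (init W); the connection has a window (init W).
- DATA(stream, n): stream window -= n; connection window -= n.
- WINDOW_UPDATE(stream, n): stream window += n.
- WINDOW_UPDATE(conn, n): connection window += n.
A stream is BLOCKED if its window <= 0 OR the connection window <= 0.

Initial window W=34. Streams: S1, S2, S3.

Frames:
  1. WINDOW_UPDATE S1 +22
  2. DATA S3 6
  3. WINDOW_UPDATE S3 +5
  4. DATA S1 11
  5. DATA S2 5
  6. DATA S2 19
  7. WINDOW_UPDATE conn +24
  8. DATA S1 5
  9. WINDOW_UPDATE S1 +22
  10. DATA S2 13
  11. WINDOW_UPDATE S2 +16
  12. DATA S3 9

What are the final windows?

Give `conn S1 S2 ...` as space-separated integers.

Op 1: conn=34 S1=56 S2=34 S3=34 blocked=[]
Op 2: conn=28 S1=56 S2=34 S3=28 blocked=[]
Op 3: conn=28 S1=56 S2=34 S3=33 blocked=[]
Op 4: conn=17 S1=45 S2=34 S3=33 blocked=[]
Op 5: conn=12 S1=45 S2=29 S3=33 blocked=[]
Op 6: conn=-7 S1=45 S2=10 S3=33 blocked=[1, 2, 3]
Op 7: conn=17 S1=45 S2=10 S3=33 blocked=[]
Op 8: conn=12 S1=40 S2=10 S3=33 blocked=[]
Op 9: conn=12 S1=62 S2=10 S3=33 blocked=[]
Op 10: conn=-1 S1=62 S2=-3 S3=33 blocked=[1, 2, 3]
Op 11: conn=-1 S1=62 S2=13 S3=33 blocked=[1, 2, 3]
Op 12: conn=-10 S1=62 S2=13 S3=24 blocked=[1, 2, 3]

Answer: -10 62 13 24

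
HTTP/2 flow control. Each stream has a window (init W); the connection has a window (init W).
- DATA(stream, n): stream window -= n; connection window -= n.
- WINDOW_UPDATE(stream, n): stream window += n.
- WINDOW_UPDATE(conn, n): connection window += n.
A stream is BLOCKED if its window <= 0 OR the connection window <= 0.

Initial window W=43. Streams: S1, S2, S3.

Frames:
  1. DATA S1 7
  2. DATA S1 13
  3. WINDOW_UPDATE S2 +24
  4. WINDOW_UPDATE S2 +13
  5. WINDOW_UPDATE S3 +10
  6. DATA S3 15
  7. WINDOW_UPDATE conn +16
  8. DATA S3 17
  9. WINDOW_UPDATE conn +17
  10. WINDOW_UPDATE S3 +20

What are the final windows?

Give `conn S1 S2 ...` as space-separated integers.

Answer: 24 23 80 41

Derivation:
Op 1: conn=36 S1=36 S2=43 S3=43 blocked=[]
Op 2: conn=23 S1=23 S2=43 S3=43 blocked=[]
Op 3: conn=23 S1=23 S2=67 S3=43 blocked=[]
Op 4: conn=23 S1=23 S2=80 S3=43 blocked=[]
Op 5: conn=23 S1=23 S2=80 S3=53 blocked=[]
Op 6: conn=8 S1=23 S2=80 S3=38 blocked=[]
Op 7: conn=24 S1=23 S2=80 S3=38 blocked=[]
Op 8: conn=7 S1=23 S2=80 S3=21 blocked=[]
Op 9: conn=24 S1=23 S2=80 S3=21 blocked=[]
Op 10: conn=24 S1=23 S2=80 S3=41 blocked=[]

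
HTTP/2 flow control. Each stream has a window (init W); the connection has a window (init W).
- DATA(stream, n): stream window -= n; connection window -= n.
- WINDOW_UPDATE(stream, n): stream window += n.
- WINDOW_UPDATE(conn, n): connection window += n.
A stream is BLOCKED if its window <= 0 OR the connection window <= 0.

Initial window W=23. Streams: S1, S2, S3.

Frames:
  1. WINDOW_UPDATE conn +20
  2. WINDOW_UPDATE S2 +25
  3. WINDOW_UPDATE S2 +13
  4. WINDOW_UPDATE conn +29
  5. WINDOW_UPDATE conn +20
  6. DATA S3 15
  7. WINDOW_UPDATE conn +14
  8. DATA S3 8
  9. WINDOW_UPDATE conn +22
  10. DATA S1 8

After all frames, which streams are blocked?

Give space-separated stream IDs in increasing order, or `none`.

Op 1: conn=43 S1=23 S2=23 S3=23 blocked=[]
Op 2: conn=43 S1=23 S2=48 S3=23 blocked=[]
Op 3: conn=43 S1=23 S2=61 S3=23 blocked=[]
Op 4: conn=72 S1=23 S2=61 S3=23 blocked=[]
Op 5: conn=92 S1=23 S2=61 S3=23 blocked=[]
Op 6: conn=77 S1=23 S2=61 S3=8 blocked=[]
Op 7: conn=91 S1=23 S2=61 S3=8 blocked=[]
Op 8: conn=83 S1=23 S2=61 S3=0 blocked=[3]
Op 9: conn=105 S1=23 S2=61 S3=0 blocked=[3]
Op 10: conn=97 S1=15 S2=61 S3=0 blocked=[3]

Answer: S3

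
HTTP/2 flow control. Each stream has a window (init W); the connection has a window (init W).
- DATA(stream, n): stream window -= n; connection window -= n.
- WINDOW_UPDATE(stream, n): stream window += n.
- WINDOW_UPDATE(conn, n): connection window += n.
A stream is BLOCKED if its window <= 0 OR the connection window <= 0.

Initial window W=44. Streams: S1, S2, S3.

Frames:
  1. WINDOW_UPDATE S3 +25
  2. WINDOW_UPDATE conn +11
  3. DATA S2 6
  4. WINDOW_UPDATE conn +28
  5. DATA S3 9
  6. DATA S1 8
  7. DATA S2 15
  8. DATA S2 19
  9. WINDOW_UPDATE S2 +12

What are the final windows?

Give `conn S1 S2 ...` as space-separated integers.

Op 1: conn=44 S1=44 S2=44 S3=69 blocked=[]
Op 2: conn=55 S1=44 S2=44 S3=69 blocked=[]
Op 3: conn=49 S1=44 S2=38 S3=69 blocked=[]
Op 4: conn=77 S1=44 S2=38 S3=69 blocked=[]
Op 5: conn=68 S1=44 S2=38 S3=60 blocked=[]
Op 6: conn=60 S1=36 S2=38 S3=60 blocked=[]
Op 7: conn=45 S1=36 S2=23 S3=60 blocked=[]
Op 8: conn=26 S1=36 S2=4 S3=60 blocked=[]
Op 9: conn=26 S1=36 S2=16 S3=60 blocked=[]

Answer: 26 36 16 60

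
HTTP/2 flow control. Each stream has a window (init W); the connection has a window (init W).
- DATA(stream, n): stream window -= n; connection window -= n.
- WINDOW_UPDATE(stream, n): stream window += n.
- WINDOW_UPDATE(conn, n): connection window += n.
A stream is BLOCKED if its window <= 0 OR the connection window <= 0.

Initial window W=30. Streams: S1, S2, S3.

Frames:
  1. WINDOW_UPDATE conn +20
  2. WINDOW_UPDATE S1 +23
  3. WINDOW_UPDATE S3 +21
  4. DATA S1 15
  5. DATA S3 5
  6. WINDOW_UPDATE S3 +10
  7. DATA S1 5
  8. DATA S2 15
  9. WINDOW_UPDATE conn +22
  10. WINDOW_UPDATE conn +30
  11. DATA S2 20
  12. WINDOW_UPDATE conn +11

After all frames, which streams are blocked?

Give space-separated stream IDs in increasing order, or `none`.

Answer: S2

Derivation:
Op 1: conn=50 S1=30 S2=30 S3=30 blocked=[]
Op 2: conn=50 S1=53 S2=30 S3=30 blocked=[]
Op 3: conn=50 S1=53 S2=30 S3=51 blocked=[]
Op 4: conn=35 S1=38 S2=30 S3=51 blocked=[]
Op 5: conn=30 S1=38 S2=30 S3=46 blocked=[]
Op 6: conn=30 S1=38 S2=30 S3=56 blocked=[]
Op 7: conn=25 S1=33 S2=30 S3=56 blocked=[]
Op 8: conn=10 S1=33 S2=15 S3=56 blocked=[]
Op 9: conn=32 S1=33 S2=15 S3=56 blocked=[]
Op 10: conn=62 S1=33 S2=15 S3=56 blocked=[]
Op 11: conn=42 S1=33 S2=-5 S3=56 blocked=[2]
Op 12: conn=53 S1=33 S2=-5 S3=56 blocked=[2]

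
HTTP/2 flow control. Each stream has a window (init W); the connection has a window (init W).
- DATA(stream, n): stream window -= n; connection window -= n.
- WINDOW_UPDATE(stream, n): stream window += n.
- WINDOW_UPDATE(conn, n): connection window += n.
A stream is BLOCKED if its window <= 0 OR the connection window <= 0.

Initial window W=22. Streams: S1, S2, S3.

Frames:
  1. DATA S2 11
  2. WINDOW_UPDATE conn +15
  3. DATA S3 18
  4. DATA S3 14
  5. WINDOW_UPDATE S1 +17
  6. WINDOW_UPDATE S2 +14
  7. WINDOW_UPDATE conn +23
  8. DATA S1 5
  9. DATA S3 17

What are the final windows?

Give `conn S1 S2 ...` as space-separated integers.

Answer: -5 34 25 -27

Derivation:
Op 1: conn=11 S1=22 S2=11 S3=22 blocked=[]
Op 2: conn=26 S1=22 S2=11 S3=22 blocked=[]
Op 3: conn=8 S1=22 S2=11 S3=4 blocked=[]
Op 4: conn=-6 S1=22 S2=11 S3=-10 blocked=[1, 2, 3]
Op 5: conn=-6 S1=39 S2=11 S3=-10 blocked=[1, 2, 3]
Op 6: conn=-6 S1=39 S2=25 S3=-10 blocked=[1, 2, 3]
Op 7: conn=17 S1=39 S2=25 S3=-10 blocked=[3]
Op 8: conn=12 S1=34 S2=25 S3=-10 blocked=[3]
Op 9: conn=-5 S1=34 S2=25 S3=-27 blocked=[1, 2, 3]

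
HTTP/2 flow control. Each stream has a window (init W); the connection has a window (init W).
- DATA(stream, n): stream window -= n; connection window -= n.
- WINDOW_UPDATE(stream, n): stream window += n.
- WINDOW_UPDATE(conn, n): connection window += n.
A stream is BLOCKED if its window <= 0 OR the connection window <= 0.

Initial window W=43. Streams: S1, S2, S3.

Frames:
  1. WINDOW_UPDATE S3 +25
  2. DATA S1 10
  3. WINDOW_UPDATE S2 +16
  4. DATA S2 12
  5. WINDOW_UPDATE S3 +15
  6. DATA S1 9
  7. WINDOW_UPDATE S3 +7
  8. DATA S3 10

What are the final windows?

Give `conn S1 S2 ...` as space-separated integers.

Op 1: conn=43 S1=43 S2=43 S3=68 blocked=[]
Op 2: conn=33 S1=33 S2=43 S3=68 blocked=[]
Op 3: conn=33 S1=33 S2=59 S3=68 blocked=[]
Op 4: conn=21 S1=33 S2=47 S3=68 blocked=[]
Op 5: conn=21 S1=33 S2=47 S3=83 blocked=[]
Op 6: conn=12 S1=24 S2=47 S3=83 blocked=[]
Op 7: conn=12 S1=24 S2=47 S3=90 blocked=[]
Op 8: conn=2 S1=24 S2=47 S3=80 blocked=[]

Answer: 2 24 47 80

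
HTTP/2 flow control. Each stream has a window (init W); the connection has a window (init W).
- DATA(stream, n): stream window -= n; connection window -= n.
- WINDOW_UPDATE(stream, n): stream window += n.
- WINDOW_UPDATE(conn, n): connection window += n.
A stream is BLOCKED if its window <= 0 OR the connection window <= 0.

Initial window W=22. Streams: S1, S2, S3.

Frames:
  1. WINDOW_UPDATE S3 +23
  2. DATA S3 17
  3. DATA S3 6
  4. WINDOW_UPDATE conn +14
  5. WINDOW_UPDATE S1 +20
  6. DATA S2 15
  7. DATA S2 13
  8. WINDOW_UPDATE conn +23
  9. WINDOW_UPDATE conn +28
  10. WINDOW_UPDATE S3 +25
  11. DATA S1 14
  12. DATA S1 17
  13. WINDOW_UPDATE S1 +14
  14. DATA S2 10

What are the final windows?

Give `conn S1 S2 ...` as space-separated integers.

Answer: -5 25 -16 47

Derivation:
Op 1: conn=22 S1=22 S2=22 S3=45 blocked=[]
Op 2: conn=5 S1=22 S2=22 S3=28 blocked=[]
Op 3: conn=-1 S1=22 S2=22 S3=22 blocked=[1, 2, 3]
Op 4: conn=13 S1=22 S2=22 S3=22 blocked=[]
Op 5: conn=13 S1=42 S2=22 S3=22 blocked=[]
Op 6: conn=-2 S1=42 S2=7 S3=22 blocked=[1, 2, 3]
Op 7: conn=-15 S1=42 S2=-6 S3=22 blocked=[1, 2, 3]
Op 8: conn=8 S1=42 S2=-6 S3=22 blocked=[2]
Op 9: conn=36 S1=42 S2=-6 S3=22 blocked=[2]
Op 10: conn=36 S1=42 S2=-6 S3=47 blocked=[2]
Op 11: conn=22 S1=28 S2=-6 S3=47 blocked=[2]
Op 12: conn=5 S1=11 S2=-6 S3=47 blocked=[2]
Op 13: conn=5 S1=25 S2=-6 S3=47 blocked=[2]
Op 14: conn=-5 S1=25 S2=-16 S3=47 blocked=[1, 2, 3]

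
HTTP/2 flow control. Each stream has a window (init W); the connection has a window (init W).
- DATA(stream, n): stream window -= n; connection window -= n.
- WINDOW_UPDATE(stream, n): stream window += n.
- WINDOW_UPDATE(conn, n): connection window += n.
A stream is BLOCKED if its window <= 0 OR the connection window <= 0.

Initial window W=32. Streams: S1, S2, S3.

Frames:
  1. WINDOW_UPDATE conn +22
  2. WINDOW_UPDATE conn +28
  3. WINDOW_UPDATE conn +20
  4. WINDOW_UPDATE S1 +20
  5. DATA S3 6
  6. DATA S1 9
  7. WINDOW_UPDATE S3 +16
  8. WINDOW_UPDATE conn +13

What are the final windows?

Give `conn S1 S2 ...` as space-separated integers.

Answer: 100 43 32 42

Derivation:
Op 1: conn=54 S1=32 S2=32 S3=32 blocked=[]
Op 2: conn=82 S1=32 S2=32 S3=32 blocked=[]
Op 3: conn=102 S1=32 S2=32 S3=32 blocked=[]
Op 4: conn=102 S1=52 S2=32 S3=32 blocked=[]
Op 5: conn=96 S1=52 S2=32 S3=26 blocked=[]
Op 6: conn=87 S1=43 S2=32 S3=26 blocked=[]
Op 7: conn=87 S1=43 S2=32 S3=42 blocked=[]
Op 8: conn=100 S1=43 S2=32 S3=42 blocked=[]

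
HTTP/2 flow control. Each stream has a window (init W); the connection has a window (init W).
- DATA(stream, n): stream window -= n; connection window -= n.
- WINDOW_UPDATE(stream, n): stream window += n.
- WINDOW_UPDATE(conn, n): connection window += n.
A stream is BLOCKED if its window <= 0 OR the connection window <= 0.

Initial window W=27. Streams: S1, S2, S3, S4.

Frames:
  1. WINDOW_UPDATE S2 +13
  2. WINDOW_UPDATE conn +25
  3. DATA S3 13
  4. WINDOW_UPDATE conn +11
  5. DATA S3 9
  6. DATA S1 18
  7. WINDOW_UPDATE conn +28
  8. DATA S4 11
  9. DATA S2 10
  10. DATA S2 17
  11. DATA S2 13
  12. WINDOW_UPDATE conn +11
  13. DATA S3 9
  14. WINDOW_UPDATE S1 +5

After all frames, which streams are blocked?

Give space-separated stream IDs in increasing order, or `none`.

Answer: S2 S3

Derivation:
Op 1: conn=27 S1=27 S2=40 S3=27 S4=27 blocked=[]
Op 2: conn=52 S1=27 S2=40 S3=27 S4=27 blocked=[]
Op 3: conn=39 S1=27 S2=40 S3=14 S4=27 blocked=[]
Op 4: conn=50 S1=27 S2=40 S3=14 S4=27 blocked=[]
Op 5: conn=41 S1=27 S2=40 S3=5 S4=27 blocked=[]
Op 6: conn=23 S1=9 S2=40 S3=5 S4=27 blocked=[]
Op 7: conn=51 S1=9 S2=40 S3=5 S4=27 blocked=[]
Op 8: conn=40 S1=9 S2=40 S3=5 S4=16 blocked=[]
Op 9: conn=30 S1=9 S2=30 S3=5 S4=16 blocked=[]
Op 10: conn=13 S1=9 S2=13 S3=5 S4=16 blocked=[]
Op 11: conn=0 S1=9 S2=0 S3=5 S4=16 blocked=[1, 2, 3, 4]
Op 12: conn=11 S1=9 S2=0 S3=5 S4=16 blocked=[2]
Op 13: conn=2 S1=9 S2=0 S3=-4 S4=16 blocked=[2, 3]
Op 14: conn=2 S1=14 S2=0 S3=-4 S4=16 blocked=[2, 3]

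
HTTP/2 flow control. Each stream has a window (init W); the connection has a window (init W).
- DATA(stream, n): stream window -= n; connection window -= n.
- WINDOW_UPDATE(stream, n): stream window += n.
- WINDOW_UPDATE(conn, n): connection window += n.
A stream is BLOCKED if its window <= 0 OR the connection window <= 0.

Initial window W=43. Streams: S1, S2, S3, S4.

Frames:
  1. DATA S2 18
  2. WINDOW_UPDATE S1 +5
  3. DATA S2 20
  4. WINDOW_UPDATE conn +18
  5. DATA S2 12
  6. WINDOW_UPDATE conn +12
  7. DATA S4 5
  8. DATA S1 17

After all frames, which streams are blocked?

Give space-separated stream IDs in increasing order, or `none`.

Answer: S2

Derivation:
Op 1: conn=25 S1=43 S2=25 S3=43 S4=43 blocked=[]
Op 2: conn=25 S1=48 S2=25 S3=43 S4=43 blocked=[]
Op 3: conn=5 S1=48 S2=5 S3=43 S4=43 blocked=[]
Op 4: conn=23 S1=48 S2=5 S3=43 S4=43 blocked=[]
Op 5: conn=11 S1=48 S2=-7 S3=43 S4=43 blocked=[2]
Op 6: conn=23 S1=48 S2=-7 S3=43 S4=43 blocked=[2]
Op 7: conn=18 S1=48 S2=-7 S3=43 S4=38 blocked=[2]
Op 8: conn=1 S1=31 S2=-7 S3=43 S4=38 blocked=[2]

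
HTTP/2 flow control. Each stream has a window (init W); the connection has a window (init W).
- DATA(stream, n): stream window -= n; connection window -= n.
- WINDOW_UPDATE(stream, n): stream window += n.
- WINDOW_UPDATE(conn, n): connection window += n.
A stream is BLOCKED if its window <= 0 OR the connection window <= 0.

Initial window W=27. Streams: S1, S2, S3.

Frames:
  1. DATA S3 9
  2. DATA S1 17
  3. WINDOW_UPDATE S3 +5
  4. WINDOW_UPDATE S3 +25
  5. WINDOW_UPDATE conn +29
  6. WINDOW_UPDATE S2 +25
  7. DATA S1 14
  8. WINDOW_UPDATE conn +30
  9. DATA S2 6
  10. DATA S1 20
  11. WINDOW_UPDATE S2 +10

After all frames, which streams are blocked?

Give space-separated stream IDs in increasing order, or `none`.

Answer: S1

Derivation:
Op 1: conn=18 S1=27 S2=27 S3=18 blocked=[]
Op 2: conn=1 S1=10 S2=27 S3=18 blocked=[]
Op 3: conn=1 S1=10 S2=27 S3=23 blocked=[]
Op 4: conn=1 S1=10 S2=27 S3=48 blocked=[]
Op 5: conn=30 S1=10 S2=27 S3=48 blocked=[]
Op 6: conn=30 S1=10 S2=52 S3=48 blocked=[]
Op 7: conn=16 S1=-4 S2=52 S3=48 blocked=[1]
Op 8: conn=46 S1=-4 S2=52 S3=48 blocked=[1]
Op 9: conn=40 S1=-4 S2=46 S3=48 blocked=[1]
Op 10: conn=20 S1=-24 S2=46 S3=48 blocked=[1]
Op 11: conn=20 S1=-24 S2=56 S3=48 blocked=[1]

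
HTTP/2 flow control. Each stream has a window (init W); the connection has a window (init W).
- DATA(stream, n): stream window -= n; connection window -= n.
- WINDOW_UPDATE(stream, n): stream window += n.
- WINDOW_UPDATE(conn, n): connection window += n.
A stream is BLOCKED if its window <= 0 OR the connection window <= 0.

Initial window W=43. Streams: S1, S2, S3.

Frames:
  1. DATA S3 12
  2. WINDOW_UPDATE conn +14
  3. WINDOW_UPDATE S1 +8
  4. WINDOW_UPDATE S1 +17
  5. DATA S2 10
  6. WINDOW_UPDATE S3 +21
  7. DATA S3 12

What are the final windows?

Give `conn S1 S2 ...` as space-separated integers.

Op 1: conn=31 S1=43 S2=43 S3=31 blocked=[]
Op 2: conn=45 S1=43 S2=43 S3=31 blocked=[]
Op 3: conn=45 S1=51 S2=43 S3=31 blocked=[]
Op 4: conn=45 S1=68 S2=43 S3=31 blocked=[]
Op 5: conn=35 S1=68 S2=33 S3=31 blocked=[]
Op 6: conn=35 S1=68 S2=33 S3=52 blocked=[]
Op 7: conn=23 S1=68 S2=33 S3=40 blocked=[]

Answer: 23 68 33 40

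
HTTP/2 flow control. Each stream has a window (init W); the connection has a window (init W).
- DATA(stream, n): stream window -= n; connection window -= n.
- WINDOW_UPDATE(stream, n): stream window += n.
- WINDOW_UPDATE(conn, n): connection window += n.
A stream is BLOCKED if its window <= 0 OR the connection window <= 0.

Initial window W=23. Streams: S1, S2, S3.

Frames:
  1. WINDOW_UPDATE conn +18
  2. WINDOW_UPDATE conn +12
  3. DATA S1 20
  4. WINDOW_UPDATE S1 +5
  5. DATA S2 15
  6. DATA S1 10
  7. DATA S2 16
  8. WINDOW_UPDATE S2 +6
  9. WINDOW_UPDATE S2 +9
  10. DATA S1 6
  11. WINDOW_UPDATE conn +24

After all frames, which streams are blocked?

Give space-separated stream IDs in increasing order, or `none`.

Answer: S1

Derivation:
Op 1: conn=41 S1=23 S2=23 S3=23 blocked=[]
Op 2: conn=53 S1=23 S2=23 S3=23 blocked=[]
Op 3: conn=33 S1=3 S2=23 S3=23 blocked=[]
Op 4: conn=33 S1=8 S2=23 S3=23 blocked=[]
Op 5: conn=18 S1=8 S2=8 S3=23 blocked=[]
Op 6: conn=8 S1=-2 S2=8 S3=23 blocked=[1]
Op 7: conn=-8 S1=-2 S2=-8 S3=23 blocked=[1, 2, 3]
Op 8: conn=-8 S1=-2 S2=-2 S3=23 blocked=[1, 2, 3]
Op 9: conn=-8 S1=-2 S2=7 S3=23 blocked=[1, 2, 3]
Op 10: conn=-14 S1=-8 S2=7 S3=23 blocked=[1, 2, 3]
Op 11: conn=10 S1=-8 S2=7 S3=23 blocked=[1]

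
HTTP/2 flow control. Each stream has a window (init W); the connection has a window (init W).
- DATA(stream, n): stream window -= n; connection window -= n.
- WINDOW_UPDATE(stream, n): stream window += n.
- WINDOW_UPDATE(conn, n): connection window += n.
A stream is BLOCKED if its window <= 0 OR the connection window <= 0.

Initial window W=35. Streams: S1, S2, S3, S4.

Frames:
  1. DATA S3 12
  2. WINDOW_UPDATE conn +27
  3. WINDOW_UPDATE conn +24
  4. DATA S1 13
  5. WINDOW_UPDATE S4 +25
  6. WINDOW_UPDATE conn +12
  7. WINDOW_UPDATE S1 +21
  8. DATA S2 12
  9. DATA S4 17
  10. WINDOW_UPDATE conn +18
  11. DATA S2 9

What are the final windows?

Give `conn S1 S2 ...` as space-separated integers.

Op 1: conn=23 S1=35 S2=35 S3=23 S4=35 blocked=[]
Op 2: conn=50 S1=35 S2=35 S3=23 S4=35 blocked=[]
Op 3: conn=74 S1=35 S2=35 S3=23 S4=35 blocked=[]
Op 4: conn=61 S1=22 S2=35 S3=23 S4=35 blocked=[]
Op 5: conn=61 S1=22 S2=35 S3=23 S4=60 blocked=[]
Op 6: conn=73 S1=22 S2=35 S3=23 S4=60 blocked=[]
Op 7: conn=73 S1=43 S2=35 S3=23 S4=60 blocked=[]
Op 8: conn=61 S1=43 S2=23 S3=23 S4=60 blocked=[]
Op 9: conn=44 S1=43 S2=23 S3=23 S4=43 blocked=[]
Op 10: conn=62 S1=43 S2=23 S3=23 S4=43 blocked=[]
Op 11: conn=53 S1=43 S2=14 S3=23 S4=43 blocked=[]

Answer: 53 43 14 23 43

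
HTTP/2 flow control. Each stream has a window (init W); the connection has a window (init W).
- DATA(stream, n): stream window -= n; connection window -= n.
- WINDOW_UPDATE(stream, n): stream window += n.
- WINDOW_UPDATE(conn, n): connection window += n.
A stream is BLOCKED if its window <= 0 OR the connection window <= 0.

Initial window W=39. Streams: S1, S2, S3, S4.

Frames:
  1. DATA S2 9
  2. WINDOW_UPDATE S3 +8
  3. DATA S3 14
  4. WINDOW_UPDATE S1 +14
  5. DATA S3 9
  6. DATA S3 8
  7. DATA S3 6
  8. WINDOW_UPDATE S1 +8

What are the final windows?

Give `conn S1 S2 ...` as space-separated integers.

Op 1: conn=30 S1=39 S2=30 S3=39 S4=39 blocked=[]
Op 2: conn=30 S1=39 S2=30 S3=47 S4=39 blocked=[]
Op 3: conn=16 S1=39 S2=30 S3=33 S4=39 blocked=[]
Op 4: conn=16 S1=53 S2=30 S3=33 S4=39 blocked=[]
Op 5: conn=7 S1=53 S2=30 S3=24 S4=39 blocked=[]
Op 6: conn=-1 S1=53 S2=30 S3=16 S4=39 blocked=[1, 2, 3, 4]
Op 7: conn=-7 S1=53 S2=30 S3=10 S4=39 blocked=[1, 2, 3, 4]
Op 8: conn=-7 S1=61 S2=30 S3=10 S4=39 blocked=[1, 2, 3, 4]

Answer: -7 61 30 10 39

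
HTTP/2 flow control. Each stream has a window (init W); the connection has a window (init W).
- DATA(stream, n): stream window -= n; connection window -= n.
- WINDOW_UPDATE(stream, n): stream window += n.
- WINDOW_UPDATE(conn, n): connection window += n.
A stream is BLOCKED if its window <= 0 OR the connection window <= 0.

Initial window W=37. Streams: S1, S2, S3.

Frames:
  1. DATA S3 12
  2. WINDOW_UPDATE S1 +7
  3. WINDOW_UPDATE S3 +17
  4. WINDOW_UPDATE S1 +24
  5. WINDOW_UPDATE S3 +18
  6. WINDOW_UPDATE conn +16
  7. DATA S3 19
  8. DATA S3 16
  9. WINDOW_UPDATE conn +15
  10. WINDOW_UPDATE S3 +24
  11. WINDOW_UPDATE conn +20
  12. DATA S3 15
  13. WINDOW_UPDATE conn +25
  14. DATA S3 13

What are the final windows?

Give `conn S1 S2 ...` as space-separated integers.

Op 1: conn=25 S1=37 S2=37 S3=25 blocked=[]
Op 2: conn=25 S1=44 S2=37 S3=25 blocked=[]
Op 3: conn=25 S1=44 S2=37 S3=42 blocked=[]
Op 4: conn=25 S1=68 S2=37 S3=42 blocked=[]
Op 5: conn=25 S1=68 S2=37 S3=60 blocked=[]
Op 6: conn=41 S1=68 S2=37 S3=60 blocked=[]
Op 7: conn=22 S1=68 S2=37 S3=41 blocked=[]
Op 8: conn=6 S1=68 S2=37 S3=25 blocked=[]
Op 9: conn=21 S1=68 S2=37 S3=25 blocked=[]
Op 10: conn=21 S1=68 S2=37 S3=49 blocked=[]
Op 11: conn=41 S1=68 S2=37 S3=49 blocked=[]
Op 12: conn=26 S1=68 S2=37 S3=34 blocked=[]
Op 13: conn=51 S1=68 S2=37 S3=34 blocked=[]
Op 14: conn=38 S1=68 S2=37 S3=21 blocked=[]

Answer: 38 68 37 21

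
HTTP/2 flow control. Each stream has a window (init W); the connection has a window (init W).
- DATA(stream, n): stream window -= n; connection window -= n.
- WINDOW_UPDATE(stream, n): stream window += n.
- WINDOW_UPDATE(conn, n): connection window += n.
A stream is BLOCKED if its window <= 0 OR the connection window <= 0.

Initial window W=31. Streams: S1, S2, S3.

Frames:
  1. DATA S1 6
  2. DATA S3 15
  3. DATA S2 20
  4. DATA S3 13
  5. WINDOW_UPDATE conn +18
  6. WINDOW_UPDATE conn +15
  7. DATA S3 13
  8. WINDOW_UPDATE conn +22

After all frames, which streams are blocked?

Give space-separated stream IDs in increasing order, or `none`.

Answer: S3

Derivation:
Op 1: conn=25 S1=25 S2=31 S3=31 blocked=[]
Op 2: conn=10 S1=25 S2=31 S3=16 blocked=[]
Op 3: conn=-10 S1=25 S2=11 S3=16 blocked=[1, 2, 3]
Op 4: conn=-23 S1=25 S2=11 S3=3 blocked=[1, 2, 3]
Op 5: conn=-5 S1=25 S2=11 S3=3 blocked=[1, 2, 3]
Op 6: conn=10 S1=25 S2=11 S3=3 blocked=[]
Op 7: conn=-3 S1=25 S2=11 S3=-10 blocked=[1, 2, 3]
Op 8: conn=19 S1=25 S2=11 S3=-10 blocked=[3]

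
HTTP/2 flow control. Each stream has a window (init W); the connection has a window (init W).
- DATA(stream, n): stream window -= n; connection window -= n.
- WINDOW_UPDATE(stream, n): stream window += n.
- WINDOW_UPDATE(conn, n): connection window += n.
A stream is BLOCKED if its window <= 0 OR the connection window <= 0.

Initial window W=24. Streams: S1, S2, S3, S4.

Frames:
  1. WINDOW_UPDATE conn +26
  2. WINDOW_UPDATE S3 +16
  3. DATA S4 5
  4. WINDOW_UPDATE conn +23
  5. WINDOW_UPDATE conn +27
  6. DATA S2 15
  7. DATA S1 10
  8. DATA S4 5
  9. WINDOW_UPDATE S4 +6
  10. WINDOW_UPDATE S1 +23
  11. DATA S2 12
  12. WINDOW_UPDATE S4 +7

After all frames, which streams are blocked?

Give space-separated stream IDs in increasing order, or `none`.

Answer: S2

Derivation:
Op 1: conn=50 S1=24 S2=24 S3=24 S4=24 blocked=[]
Op 2: conn=50 S1=24 S2=24 S3=40 S4=24 blocked=[]
Op 3: conn=45 S1=24 S2=24 S3=40 S4=19 blocked=[]
Op 4: conn=68 S1=24 S2=24 S3=40 S4=19 blocked=[]
Op 5: conn=95 S1=24 S2=24 S3=40 S4=19 blocked=[]
Op 6: conn=80 S1=24 S2=9 S3=40 S4=19 blocked=[]
Op 7: conn=70 S1=14 S2=9 S3=40 S4=19 blocked=[]
Op 8: conn=65 S1=14 S2=9 S3=40 S4=14 blocked=[]
Op 9: conn=65 S1=14 S2=9 S3=40 S4=20 blocked=[]
Op 10: conn=65 S1=37 S2=9 S3=40 S4=20 blocked=[]
Op 11: conn=53 S1=37 S2=-3 S3=40 S4=20 blocked=[2]
Op 12: conn=53 S1=37 S2=-3 S3=40 S4=27 blocked=[2]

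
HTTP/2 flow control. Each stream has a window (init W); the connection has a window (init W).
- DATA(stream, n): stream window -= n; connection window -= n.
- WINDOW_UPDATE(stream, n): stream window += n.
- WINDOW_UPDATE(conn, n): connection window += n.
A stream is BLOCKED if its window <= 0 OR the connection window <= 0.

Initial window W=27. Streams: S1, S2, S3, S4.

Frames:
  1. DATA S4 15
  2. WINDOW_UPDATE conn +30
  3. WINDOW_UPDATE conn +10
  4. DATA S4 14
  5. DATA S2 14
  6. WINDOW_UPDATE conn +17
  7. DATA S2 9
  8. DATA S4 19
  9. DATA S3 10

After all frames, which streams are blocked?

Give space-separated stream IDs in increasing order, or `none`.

Answer: S4

Derivation:
Op 1: conn=12 S1=27 S2=27 S3=27 S4=12 blocked=[]
Op 2: conn=42 S1=27 S2=27 S3=27 S4=12 blocked=[]
Op 3: conn=52 S1=27 S2=27 S3=27 S4=12 blocked=[]
Op 4: conn=38 S1=27 S2=27 S3=27 S4=-2 blocked=[4]
Op 5: conn=24 S1=27 S2=13 S3=27 S4=-2 blocked=[4]
Op 6: conn=41 S1=27 S2=13 S3=27 S4=-2 blocked=[4]
Op 7: conn=32 S1=27 S2=4 S3=27 S4=-2 blocked=[4]
Op 8: conn=13 S1=27 S2=4 S3=27 S4=-21 blocked=[4]
Op 9: conn=3 S1=27 S2=4 S3=17 S4=-21 blocked=[4]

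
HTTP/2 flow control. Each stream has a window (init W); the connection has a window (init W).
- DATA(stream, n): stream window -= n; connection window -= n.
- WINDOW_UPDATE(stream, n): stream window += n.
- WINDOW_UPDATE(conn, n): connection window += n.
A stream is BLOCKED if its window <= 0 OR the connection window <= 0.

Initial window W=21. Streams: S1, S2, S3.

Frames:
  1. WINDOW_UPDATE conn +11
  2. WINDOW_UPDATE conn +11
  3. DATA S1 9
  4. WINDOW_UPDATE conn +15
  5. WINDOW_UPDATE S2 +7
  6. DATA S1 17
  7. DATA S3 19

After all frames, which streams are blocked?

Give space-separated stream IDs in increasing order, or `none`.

Answer: S1

Derivation:
Op 1: conn=32 S1=21 S2=21 S3=21 blocked=[]
Op 2: conn=43 S1=21 S2=21 S3=21 blocked=[]
Op 3: conn=34 S1=12 S2=21 S3=21 blocked=[]
Op 4: conn=49 S1=12 S2=21 S3=21 blocked=[]
Op 5: conn=49 S1=12 S2=28 S3=21 blocked=[]
Op 6: conn=32 S1=-5 S2=28 S3=21 blocked=[1]
Op 7: conn=13 S1=-5 S2=28 S3=2 blocked=[1]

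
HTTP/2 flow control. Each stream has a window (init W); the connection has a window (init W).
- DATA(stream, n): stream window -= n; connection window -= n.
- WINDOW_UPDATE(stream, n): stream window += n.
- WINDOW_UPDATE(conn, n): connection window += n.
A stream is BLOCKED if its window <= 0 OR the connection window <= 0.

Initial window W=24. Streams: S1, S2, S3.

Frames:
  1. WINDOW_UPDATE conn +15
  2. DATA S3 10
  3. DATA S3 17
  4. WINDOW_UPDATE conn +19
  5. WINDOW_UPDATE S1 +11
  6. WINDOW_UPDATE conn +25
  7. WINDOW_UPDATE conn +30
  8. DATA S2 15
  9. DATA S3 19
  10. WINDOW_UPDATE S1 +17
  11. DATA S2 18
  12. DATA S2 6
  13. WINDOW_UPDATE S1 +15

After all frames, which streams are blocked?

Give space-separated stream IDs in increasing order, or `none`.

Answer: S2 S3

Derivation:
Op 1: conn=39 S1=24 S2=24 S3=24 blocked=[]
Op 2: conn=29 S1=24 S2=24 S3=14 blocked=[]
Op 3: conn=12 S1=24 S2=24 S3=-3 blocked=[3]
Op 4: conn=31 S1=24 S2=24 S3=-3 blocked=[3]
Op 5: conn=31 S1=35 S2=24 S3=-3 blocked=[3]
Op 6: conn=56 S1=35 S2=24 S3=-3 blocked=[3]
Op 7: conn=86 S1=35 S2=24 S3=-3 blocked=[3]
Op 8: conn=71 S1=35 S2=9 S3=-3 blocked=[3]
Op 9: conn=52 S1=35 S2=9 S3=-22 blocked=[3]
Op 10: conn=52 S1=52 S2=9 S3=-22 blocked=[3]
Op 11: conn=34 S1=52 S2=-9 S3=-22 blocked=[2, 3]
Op 12: conn=28 S1=52 S2=-15 S3=-22 blocked=[2, 3]
Op 13: conn=28 S1=67 S2=-15 S3=-22 blocked=[2, 3]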